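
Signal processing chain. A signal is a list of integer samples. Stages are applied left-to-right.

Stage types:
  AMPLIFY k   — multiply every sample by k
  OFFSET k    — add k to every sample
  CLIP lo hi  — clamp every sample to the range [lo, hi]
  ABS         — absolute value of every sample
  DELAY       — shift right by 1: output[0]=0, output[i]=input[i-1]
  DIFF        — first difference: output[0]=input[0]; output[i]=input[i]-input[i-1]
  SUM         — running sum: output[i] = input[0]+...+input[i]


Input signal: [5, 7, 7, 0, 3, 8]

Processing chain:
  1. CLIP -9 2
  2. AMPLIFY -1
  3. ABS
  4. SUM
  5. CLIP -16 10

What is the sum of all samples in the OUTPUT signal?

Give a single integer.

Answer: 36

Derivation:
Input: [5, 7, 7, 0, 3, 8]
Stage 1 (CLIP -9 2): clip(5,-9,2)=2, clip(7,-9,2)=2, clip(7,-9,2)=2, clip(0,-9,2)=0, clip(3,-9,2)=2, clip(8,-9,2)=2 -> [2, 2, 2, 0, 2, 2]
Stage 2 (AMPLIFY -1): 2*-1=-2, 2*-1=-2, 2*-1=-2, 0*-1=0, 2*-1=-2, 2*-1=-2 -> [-2, -2, -2, 0, -2, -2]
Stage 3 (ABS): |-2|=2, |-2|=2, |-2|=2, |0|=0, |-2|=2, |-2|=2 -> [2, 2, 2, 0, 2, 2]
Stage 4 (SUM): sum[0..0]=2, sum[0..1]=4, sum[0..2]=6, sum[0..3]=6, sum[0..4]=8, sum[0..5]=10 -> [2, 4, 6, 6, 8, 10]
Stage 5 (CLIP -16 10): clip(2,-16,10)=2, clip(4,-16,10)=4, clip(6,-16,10)=6, clip(6,-16,10)=6, clip(8,-16,10)=8, clip(10,-16,10)=10 -> [2, 4, 6, 6, 8, 10]
Output sum: 36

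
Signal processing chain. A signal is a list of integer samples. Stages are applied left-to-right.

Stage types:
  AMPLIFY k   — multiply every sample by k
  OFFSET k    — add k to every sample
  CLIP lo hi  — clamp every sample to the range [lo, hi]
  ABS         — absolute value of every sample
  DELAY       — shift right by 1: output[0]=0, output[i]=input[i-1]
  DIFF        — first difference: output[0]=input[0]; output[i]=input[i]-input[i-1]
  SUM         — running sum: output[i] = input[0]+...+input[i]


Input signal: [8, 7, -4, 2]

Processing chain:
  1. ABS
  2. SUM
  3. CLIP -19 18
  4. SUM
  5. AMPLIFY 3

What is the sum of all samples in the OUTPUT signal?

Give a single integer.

Answer: 393

Derivation:
Input: [8, 7, -4, 2]
Stage 1 (ABS): |8|=8, |7|=7, |-4|=4, |2|=2 -> [8, 7, 4, 2]
Stage 2 (SUM): sum[0..0]=8, sum[0..1]=15, sum[0..2]=19, sum[0..3]=21 -> [8, 15, 19, 21]
Stage 3 (CLIP -19 18): clip(8,-19,18)=8, clip(15,-19,18)=15, clip(19,-19,18)=18, clip(21,-19,18)=18 -> [8, 15, 18, 18]
Stage 4 (SUM): sum[0..0]=8, sum[0..1]=23, sum[0..2]=41, sum[0..3]=59 -> [8, 23, 41, 59]
Stage 5 (AMPLIFY 3): 8*3=24, 23*3=69, 41*3=123, 59*3=177 -> [24, 69, 123, 177]
Output sum: 393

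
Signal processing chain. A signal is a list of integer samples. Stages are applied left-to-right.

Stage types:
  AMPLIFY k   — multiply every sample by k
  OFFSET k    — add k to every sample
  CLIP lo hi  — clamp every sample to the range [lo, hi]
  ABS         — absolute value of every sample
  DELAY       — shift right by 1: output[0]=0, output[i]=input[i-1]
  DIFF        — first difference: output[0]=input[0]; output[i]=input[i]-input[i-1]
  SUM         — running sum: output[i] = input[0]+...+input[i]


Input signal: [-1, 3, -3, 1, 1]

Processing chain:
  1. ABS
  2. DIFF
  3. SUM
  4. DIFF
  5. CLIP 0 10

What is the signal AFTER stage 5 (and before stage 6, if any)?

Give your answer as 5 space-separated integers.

Input: [-1, 3, -3, 1, 1]
Stage 1 (ABS): |-1|=1, |3|=3, |-3|=3, |1|=1, |1|=1 -> [1, 3, 3, 1, 1]
Stage 2 (DIFF): s[0]=1, 3-1=2, 3-3=0, 1-3=-2, 1-1=0 -> [1, 2, 0, -2, 0]
Stage 3 (SUM): sum[0..0]=1, sum[0..1]=3, sum[0..2]=3, sum[0..3]=1, sum[0..4]=1 -> [1, 3, 3, 1, 1]
Stage 4 (DIFF): s[0]=1, 3-1=2, 3-3=0, 1-3=-2, 1-1=0 -> [1, 2, 0, -2, 0]
Stage 5 (CLIP 0 10): clip(1,0,10)=1, clip(2,0,10)=2, clip(0,0,10)=0, clip(-2,0,10)=0, clip(0,0,10)=0 -> [1, 2, 0, 0, 0]

Answer: 1 2 0 0 0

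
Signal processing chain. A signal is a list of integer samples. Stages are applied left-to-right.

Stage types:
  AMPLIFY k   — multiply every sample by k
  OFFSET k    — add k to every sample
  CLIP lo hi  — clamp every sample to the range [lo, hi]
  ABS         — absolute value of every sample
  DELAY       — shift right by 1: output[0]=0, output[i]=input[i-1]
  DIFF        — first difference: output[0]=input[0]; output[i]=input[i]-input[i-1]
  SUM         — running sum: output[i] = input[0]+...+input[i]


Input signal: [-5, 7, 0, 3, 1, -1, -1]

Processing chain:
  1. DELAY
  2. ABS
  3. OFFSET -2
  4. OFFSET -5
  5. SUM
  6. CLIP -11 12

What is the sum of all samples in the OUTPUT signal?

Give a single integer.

Answer: -69

Derivation:
Input: [-5, 7, 0, 3, 1, -1, -1]
Stage 1 (DELAY): [0, -5, 7, 0, 3, 1, -1] = [0, -5, 7, 0, 3, 1, -1] -> [0, -5, 7, 0, 3, 1, -1]
Stage 2 (ABS): |0|=0, |-5|=5, |7|=7, |0|=0, |3|=3, |1|=1, |-1|=1 -> [0, 5, 7, 0, 3, 1, 1]
Stage 3 (OFFSET -2): 0+-2=-2, 5+-2=3, 7+-2=5, 0+-2=-2, 3+-2=1, 1+-2=-1, 1+-2=-1 -> [-2, 3, 5, -2, 1, -1, -1]
Stage 4 (OFFSET -5): -2+-5=-7, 3+-5=-2, 5+-5=0, -2+-5=-7, 1+-5=-4, -1+-5=-6, -1+-5=-6 -> [-7, -2, 0, -7, -4, -6, -6]
Stage 5 (SUM): sum[0..0]=-7, sum[0..1]=-9, sum[0..2]=-9, sum[0..3]=-16, sum[0..4]=-20, sum[0..5]=-26, sum[0..6]=-32 -> [-7, -9, -9, -16, -20, -26, -32]
Stage 6 (CLIP -11 12): clip(-7,-11,12)=-7, clip(-9,-11,12)=-9, clip(-9,-11,12)=-9, clip(-16,-11,12)=-11, clip(-20,-11,12)=-11, clip(-26,-11,12)=-11, clip(-32,-11,12)=-11 -> [-7, -9, -9, -11, -11, -11, -11]
Output sum: -69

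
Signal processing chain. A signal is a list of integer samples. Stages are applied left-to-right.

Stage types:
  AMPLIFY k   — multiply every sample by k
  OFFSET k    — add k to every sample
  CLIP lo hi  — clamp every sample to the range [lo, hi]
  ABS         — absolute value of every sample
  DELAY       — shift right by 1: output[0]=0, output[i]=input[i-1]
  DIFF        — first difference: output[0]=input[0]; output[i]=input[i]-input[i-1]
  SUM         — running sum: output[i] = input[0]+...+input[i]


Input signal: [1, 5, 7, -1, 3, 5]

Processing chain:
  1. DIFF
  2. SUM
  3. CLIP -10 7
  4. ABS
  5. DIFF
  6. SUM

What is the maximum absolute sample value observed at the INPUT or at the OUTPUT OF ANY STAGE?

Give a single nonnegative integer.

Answer: 8

Derivation:
Input: [1, 5, 7, -1, 3, 5] (max |s|=7)
Stage 1 (DIFF): s[0]=1, 5-1=4, 7-5=2, -1-7=-8, 3--1=4, 5-3=2 -> [1, 4, 2, -8, 4, 2] (max |s|=8)
Stage 2 (SUM): sum[0..0]=1, sum[0..1]=5, sum[0..2]=7, sum[0..3]=-1, sum[0..4]=3, sum[0..5]=5 -> [1, 5, 7, -1, 3, 5] (max |s|=7)
Stage 3 (CLIP -10 7): clip(1,-10,7)=1, clip(5,-10,7)=5, clip(7,-10,7)=7, clip(-1,-10,7)=-1, clip(3,-10,7)=3, clip(5,-10,7)=5 -> [1, 5, 7, -1, 3, 5] (max |s|=7)
Stage 4 (ABS): |1|=1, |5|=5, |7|=7, |-1|=1, |3|=3, |5|=5 -> [1, 5, 7, 1, 3, 5] (max |s|=7)
Stage 5 (DIFF): s[0]=1, 5-1=4, 7-5=2, 1-7=-6, 3-1=2, 5-3=2 -> [1, 4, 2, -6, 2, 2] (max |s|=6)
Stage 6 (SUM): sum[0..0]=1, sum[0..1]=5, sum[0..2]=7, sum[0..3]=1, sum[0..4]=3, sum[0..5]=5 -> [1, 5, 7, 1, 3, 5] (max |s|=7)
Overall max amplitude: 8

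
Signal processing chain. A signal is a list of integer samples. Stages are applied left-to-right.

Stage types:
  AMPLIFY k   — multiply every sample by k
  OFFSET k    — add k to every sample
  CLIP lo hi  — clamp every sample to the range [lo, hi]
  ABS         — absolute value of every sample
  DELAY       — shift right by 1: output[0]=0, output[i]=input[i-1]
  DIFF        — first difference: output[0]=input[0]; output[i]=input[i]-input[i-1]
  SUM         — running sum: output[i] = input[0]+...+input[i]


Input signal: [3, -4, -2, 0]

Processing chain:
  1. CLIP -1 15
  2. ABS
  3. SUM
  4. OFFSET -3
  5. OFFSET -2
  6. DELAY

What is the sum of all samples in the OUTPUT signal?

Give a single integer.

Input: [3, -4, -2, 0]
Stage 1 (CLIP -1 15): clip(3,-1,15)=3, clip(-4,-1,15)=-1, clip(-2,-1,15)=-1, clip(0,-1,15)=0 -> [3, -1, -1, 0]
Stage 2 (ABS): |3|=3, |-1|=1, |-1|=1, |0|=0 -> [3, 1, 1, 0]
Stage 3 (SUM): sum[0..0]=3, sum[0..1]=4, sum[0..2]=5, sum[0..3]=5 -> [3, 4, 5, 5]
Stage 4 (OFFSET -3): 3+-3=0, 4+-3=1, 5+-3=2, 5+-3=2 -> [0, 1, 2, 2]
Stage 5 (OFFSET -2): 0+-2=-2, 1+-2=-1, 2+-2=0, 2+-2=0 -> [-2, -1, 0, 0]
Stage 6 (DELAY): [0, -2, -1, 0] = [0, -2, -1, 0] -> [0, -2, -1, 0]
Output sum: -3

Answer: -3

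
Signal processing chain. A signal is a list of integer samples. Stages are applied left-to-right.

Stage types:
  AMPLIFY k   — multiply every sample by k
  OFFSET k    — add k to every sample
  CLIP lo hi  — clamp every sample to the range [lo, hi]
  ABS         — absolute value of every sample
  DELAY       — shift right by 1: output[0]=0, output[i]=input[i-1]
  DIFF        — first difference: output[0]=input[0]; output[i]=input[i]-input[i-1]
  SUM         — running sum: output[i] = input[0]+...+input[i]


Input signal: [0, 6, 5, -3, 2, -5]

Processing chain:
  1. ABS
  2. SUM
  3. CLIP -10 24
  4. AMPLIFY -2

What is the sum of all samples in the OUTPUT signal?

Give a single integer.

Input: [0, 6, 5, -3, 2, -5]
Stage 1 (ABS): |0|=0, |6|=6, |5|=5, |-3|=3, |2|=2, |-5|=5 -> [0, 6, 5, 3, 2, 5]
Stage 2 (SUM): sum[0..0]=0, sum[0..1]=6, sum[0..2]=11, sum[0..3]=14, sum[0..4]=16, sum[0..5]=21 -> [0, 6, 11, 14, 16, 21]
Stage 3 (CLIP -10 24): clip(0,-10,24)=0, clip(6,-10,24)=6, clip(11,-10,24)=11, clip(14,-10,24)=14, clip(16,-10,24)=16, clip(21,-10,24)=21 -> [0, 6, 11, 14, 16, 21]
Stage 4 (AMPLIFY -2): 0*-2=0, 6*-2=-12, 11*-2=-22, 14*-2=-28, 16*-2=-32, 21*-2=-42 -> [0, -12, -22, -28, -32, -42]
Output sum: -136

Answer: -136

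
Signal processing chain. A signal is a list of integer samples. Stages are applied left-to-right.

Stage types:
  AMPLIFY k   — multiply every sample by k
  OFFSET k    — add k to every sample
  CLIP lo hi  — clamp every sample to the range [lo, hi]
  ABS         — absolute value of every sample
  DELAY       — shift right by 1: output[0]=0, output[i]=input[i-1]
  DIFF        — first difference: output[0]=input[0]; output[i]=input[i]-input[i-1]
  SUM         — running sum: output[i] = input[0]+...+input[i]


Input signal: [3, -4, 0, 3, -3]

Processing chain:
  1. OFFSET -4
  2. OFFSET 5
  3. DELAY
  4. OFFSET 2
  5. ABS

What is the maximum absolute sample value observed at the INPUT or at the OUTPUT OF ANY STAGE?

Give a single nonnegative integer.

Answer: 8

Derivation:
Input: [3, -4, 0, 3, -3] (max |s|=4)
Stage 1 (OFFSET -4): 3+-4=-1, -4+-4=-8, 0+-4=-4, 3+-4=-1, -3+-4=-7 -> [-1, -8, -4, -1, -7] (max |s|=8)
Stage 2 (OFFSET 5): -1+5=4, -8+5=-3, -4+5=1, -1+5=4, -7+5=-2 -> [4, -3, 1, 4, -2] (max |s|=4)
Stage 3 (DELAY): [0, 4, -3, 1, 4] = [0, 4, -3, 1, 4] -> [0, 4, -3, 1, 4] (max |s|=4)
Stage 4 (OFFSET 2): 0+2=2, 4+2=6, -3+2=-1, 1+2=3, 4+2=6 -> [2, 6, -1, 3, 6] (max |s|=6)
Stage 5 (ABS): |2|=2, |6|=6, |-1|=1, |3|=3, |6|=6 -> [2, 6, 1, 3, 6] (max |s|=6)
Overall max amplitude: 8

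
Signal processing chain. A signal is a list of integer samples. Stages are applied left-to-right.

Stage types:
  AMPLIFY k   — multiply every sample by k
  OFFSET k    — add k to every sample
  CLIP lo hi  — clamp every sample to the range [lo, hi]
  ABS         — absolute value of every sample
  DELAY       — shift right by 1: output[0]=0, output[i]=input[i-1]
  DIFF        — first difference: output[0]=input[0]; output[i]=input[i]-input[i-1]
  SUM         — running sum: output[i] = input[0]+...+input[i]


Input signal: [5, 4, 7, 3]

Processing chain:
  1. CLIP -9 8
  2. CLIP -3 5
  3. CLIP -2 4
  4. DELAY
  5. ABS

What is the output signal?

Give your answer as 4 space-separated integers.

Answer: 0 4 4 4

Derivation:
Input: [5, 4, 7, 3]
Stage 1 (CLIP -9 8): clip(5,-9,8)=5, clip(4,-9,8)=4, clip(7,-9,8)=7, clip(3,-9,8)=3 -> [5, 4, 7, 3]
Stage 2 (CLIP -3 5): clip(5,-3,5)=5, clip(4,-3,5)=4, clip(7,-3,5)=5, clip(3,-3,5)=3 -> [5, 4, 5, 3]
Stage 3 (CLIP -2 4): clip(5,-2,4)=4, clip(4,-2,4)=4, clip(5,-2,4)=4, clip(3,-2,4)=3 -> [4, 4, 4, 3]
Stage 4 (DELAY): [0, 4, 4, 4] = [0, 4, 4, 4] -> [0, 4, 4, 4]
Stage 5 (ABS): |0|=0, |4|=4, |4|=4, |4|=4 -> [0, 4, 4, 4]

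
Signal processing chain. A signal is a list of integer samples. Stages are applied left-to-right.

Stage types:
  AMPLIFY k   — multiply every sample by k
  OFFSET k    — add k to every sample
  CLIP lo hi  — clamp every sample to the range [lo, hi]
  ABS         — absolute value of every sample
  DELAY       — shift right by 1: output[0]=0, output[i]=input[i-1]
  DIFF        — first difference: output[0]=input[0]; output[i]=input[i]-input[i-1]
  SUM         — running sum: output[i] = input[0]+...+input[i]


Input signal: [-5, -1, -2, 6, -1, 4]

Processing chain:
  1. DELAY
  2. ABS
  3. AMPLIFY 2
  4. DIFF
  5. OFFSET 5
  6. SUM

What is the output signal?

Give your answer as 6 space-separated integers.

Input: [-5, -1, -2, 6, -1, 4]
Stage 1 (DELAY): [0, -5, -1, -2, 6, -1] = [0, -5, -1, -2, 6, -1] -> [0, -5, -1, -2, 6, -1]
Stage 2 (ABS): |0|=0, |-5|=5, |-1|=1, |-2|=2, |6|=6, |-1|=1 -> [0, 5, 1, 2, 6, 1]
Stage 3 (AMPLIFY 2): 0*2=0, 5*2=10, 1*2=2, 2*2=4, 6*2=12, 1*2=2 -> [0, 10, 2, 4, 12, 2]
Stage 4 (DIFF): s[0]=0, 10-0=10, 2-10=-8, 4-2=2, 12-4=8, 2-12=-10 -> [0, 10, -8, 2, 8, -10]
Stage 5 (OFFSET 5): 0+5=5, 10+5=15, -8+5=-3, 2+5=7, 8+5=13, -10+5=-5 -> [5, 15, -3, 7, 13, -5]
Stage 6 (SUM): sum[0..0]=5, sum[0..1]=20, sum[0..2]=17, sum[0..3]=24, sum[0..4]=37, sum[0..5]=32 -> [5, 20, 17, 24, 37, 32]

Answer: 5 20 17 24 37 32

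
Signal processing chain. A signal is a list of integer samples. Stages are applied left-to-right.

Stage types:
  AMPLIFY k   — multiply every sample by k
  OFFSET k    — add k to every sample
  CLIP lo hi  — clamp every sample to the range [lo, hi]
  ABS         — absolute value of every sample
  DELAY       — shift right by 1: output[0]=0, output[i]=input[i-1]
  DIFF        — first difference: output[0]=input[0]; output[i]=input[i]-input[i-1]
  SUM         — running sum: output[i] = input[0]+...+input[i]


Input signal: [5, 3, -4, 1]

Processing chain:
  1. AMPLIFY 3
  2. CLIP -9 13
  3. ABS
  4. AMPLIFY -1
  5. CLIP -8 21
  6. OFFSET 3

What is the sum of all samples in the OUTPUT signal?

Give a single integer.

Answer: -15

Derivation:
Input: [5, 3, -4, 1]
Stage 1 (AMPLIFY 3): 5*3=15, 3*3=9, -4*3=-12, 1*3=3 -> [15, 9, -12, 3]
Stage 2 (CLIP -9 13): clip(15,-9,13)=13, clip(9,-9,13)=9, clip(-12,-9,13)=-9, clip(3,-9,13)=3 -> [13, 9, -9, 3]
Stage 3 (ABS): |13|=13, |9|=9, |-9|=9, |3|=3 -> [13, 9, 9, 3]
Stage 4 (AMPLIFY -1): 13*-1=-13, 9*-1=-9, 9*-1=-9, 3*-1=-3 -> [-13, -9, -9, -3]
Stage 5 (CLIP -8 21): clip(-13,-8,21)=-8, clip(-9,-8,21)=-8, clip(-9,-8,21)=-8, clip(-3,-8,21)=-3 -> [-8, -8, -8, -3]
Stage 6 (OFFSET 3): -8+3=-5, -8+3=-5, -8+3=-5, -3+3=0 -> [-5, -5, -5, 0]
Output sum: -15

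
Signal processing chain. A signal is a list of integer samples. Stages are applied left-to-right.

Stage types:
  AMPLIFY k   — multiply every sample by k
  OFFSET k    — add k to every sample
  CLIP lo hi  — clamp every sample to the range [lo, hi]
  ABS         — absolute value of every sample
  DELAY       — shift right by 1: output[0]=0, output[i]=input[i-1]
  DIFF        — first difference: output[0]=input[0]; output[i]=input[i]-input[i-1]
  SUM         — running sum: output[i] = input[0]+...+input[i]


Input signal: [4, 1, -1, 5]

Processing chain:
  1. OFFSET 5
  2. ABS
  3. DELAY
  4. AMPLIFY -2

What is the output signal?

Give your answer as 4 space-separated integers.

Input: [4, 1, -1, 5]
Stage 1 (OFFSET 5): 4+5=9, 1+5=6, -1+5=4, 5+5=10 -> [9, 6, 4, 10]
Stage 2 (ABS): |9|=9, |6|=6, |4|=4, |10|=10 -> [9, 6, 4, 10]
Stage 3 (DELAY): [0, 9, 6, 4] = [0, 9, 6, 4] -> [0, 9, 6, 4]
Stage 4 (AMPLIFY -2): 0*-2=0, 9*-2=-18, 6*-2=-12, 4*-2=-8 -> [0, -18, -12, -8]

Answer: 0 -18 -12 -8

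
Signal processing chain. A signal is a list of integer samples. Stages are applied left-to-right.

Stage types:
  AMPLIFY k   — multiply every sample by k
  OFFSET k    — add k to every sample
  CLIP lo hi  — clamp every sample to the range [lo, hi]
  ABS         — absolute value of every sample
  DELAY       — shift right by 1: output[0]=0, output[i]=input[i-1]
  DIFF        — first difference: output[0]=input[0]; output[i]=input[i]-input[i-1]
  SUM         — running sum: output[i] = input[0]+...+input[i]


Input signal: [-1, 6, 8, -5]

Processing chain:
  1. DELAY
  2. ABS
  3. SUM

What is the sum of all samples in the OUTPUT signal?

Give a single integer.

Answer: 23

Derivation:
Input: [-1, 6, 8, -5]
Stage 1 (DELAY): [0, -1, 6, 8] = [0, -1, 6, 8] -> [0, -1, 6, 8]
Stage 2 (ABS): |0|=0, |-1|=1, |6|=6, |8|=8 -> [0, 1, 6, 8]
Stage 3 (SUM): sum[0..0]=0, sum[0..1]=1, sum[0..2]=7, sum[0..3]=15 -> [0, 1, 7, 15]
Output sum: 23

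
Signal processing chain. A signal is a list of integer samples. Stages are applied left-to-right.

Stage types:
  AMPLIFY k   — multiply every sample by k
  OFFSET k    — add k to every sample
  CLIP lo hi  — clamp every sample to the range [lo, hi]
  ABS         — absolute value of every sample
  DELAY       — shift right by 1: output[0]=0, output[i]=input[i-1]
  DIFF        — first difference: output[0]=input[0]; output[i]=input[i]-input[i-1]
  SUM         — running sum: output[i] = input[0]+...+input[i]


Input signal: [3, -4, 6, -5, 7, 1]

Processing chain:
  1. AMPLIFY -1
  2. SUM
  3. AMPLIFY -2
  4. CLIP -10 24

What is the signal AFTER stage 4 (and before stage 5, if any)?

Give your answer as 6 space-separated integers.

Answer: 6 -2 10 0 14 16

Derivation:
Input: [3, -4, 6, -5, 7, 1]
Stage 1 (AMPLIFY -1): 3*-1=-3, -4*-1=4, 6*-1=-6, -5*-1=5, 7*-1=-7, 1*-1=-1 -> [-3, 4, -6, 5, -7, -1]
Stage 2 (SUM): sum[0..0]=-3, sum[0..1]=1, sum[0..2]=-5, sum[0..3]=0, sum[0..4]=-7, sum[0..5]=-8 -> [-3, 1, -5, 0, -7, -8]
Stage 3 (AMPLIFY -2): -3*-2=6, 1*-2=-2, -5*-2=10, 0*-2=0, -7*-2=14, -8*-2=16 -> [6, -2, 10, 0, 14, 16]
Stage 4 (CLIP -10 24): clip(6,-10,24)=6, clip(-2,-10,24)=-2, clip(10,-10,24)=10, clip(0,-10,24)=0, clip(14,-10,24)=14, clip(16,-10,24)=16 -> [6, -2, 10, 0, 14, 16]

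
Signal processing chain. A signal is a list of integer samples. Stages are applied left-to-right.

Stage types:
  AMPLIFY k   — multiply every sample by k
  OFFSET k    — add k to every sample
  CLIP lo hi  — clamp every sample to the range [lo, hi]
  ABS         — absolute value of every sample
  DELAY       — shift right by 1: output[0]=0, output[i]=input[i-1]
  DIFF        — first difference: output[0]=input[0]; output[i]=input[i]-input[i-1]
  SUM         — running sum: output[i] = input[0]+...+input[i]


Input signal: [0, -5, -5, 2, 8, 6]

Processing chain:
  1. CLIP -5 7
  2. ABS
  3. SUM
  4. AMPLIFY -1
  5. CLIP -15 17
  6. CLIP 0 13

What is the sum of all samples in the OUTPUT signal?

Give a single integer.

Input: [0, -5, -5, 2, 8, 6]
Stage 1 (CLIP -5 7): clip(0,-5,7)=0, clip(-5,-5,7)=-5, clip(-5,-5,7)=-5, clip(2,-5,7)=2, clip(8,-5,7)=7, clip(6,-5,7)=6 -> [0, -5, -5, 2, 7, 6]
Stage 2 (ABS): |0|=0, |-5|=5, |-5|=5, |2|=2, |7|=7, |6|=6 -> [0, 5, 5, 2, 7, 6]
Stage 3 (SUM): sum[0..0]=0, sum[0..1]=5, sum[0..2]=10, sum[0..3]=12, sum[0..4]=19, sum[0..5]=25 -> [0, 5, 10, 12, 19, 25]
Stage 4 (AMPLIFY -1): 0*-1=0, 5*-1=-5, 10*-1=-10, 12*-1=-12, 19*-1=-19, 25*-1=-25 -> [0, -5, -10, -12, -19, -25]
Stage 5 (CLIP -15 17): clip(0,-15,17)=0, clip(-5,-15,17)=-5, clip(-10,-15,17)=-10, clip(-12,-15,17)=-12, clip(-19,-15,17)=-15, clip(-25,-15,17)=-15 -> [0, -5, -10, -12, -15, -15]
Stage 6 (CLIP 0 13): clip(0,0,13)=0, clip(-5,0,13)=0, clip(-10,0,13)=0, clip(-12,0,13)=0, clip(-15,0,13)=0, clip(-15,0,13)=0 -> [0, 0, 0, 0, 0, 0]
Output sum: 0

Answer: 0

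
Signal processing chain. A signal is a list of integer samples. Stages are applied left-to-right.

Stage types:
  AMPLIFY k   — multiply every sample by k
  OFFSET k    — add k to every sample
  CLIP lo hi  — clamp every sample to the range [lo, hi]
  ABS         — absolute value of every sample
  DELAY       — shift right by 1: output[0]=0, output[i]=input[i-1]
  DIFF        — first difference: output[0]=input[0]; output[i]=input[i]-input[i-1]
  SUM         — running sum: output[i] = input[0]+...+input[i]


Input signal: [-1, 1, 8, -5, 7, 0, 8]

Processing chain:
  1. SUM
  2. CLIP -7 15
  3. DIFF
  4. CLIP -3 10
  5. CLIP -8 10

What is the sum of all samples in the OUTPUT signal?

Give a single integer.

Input: [-1, 1, 8, -5, 7, 0, 8]
Stage 1 (SUM): sum[0..0]=-1, sum[0..1]=0, sum[0..2]=8, sum[0..3]=3, sum[0..4]=10, sum[0..5]=10, sum[0..6]=18 -> [-1, 0, 8, 3, 10, 10, 18]
Stage 2 (CLIP -7 15): clip(-1,-7,15)=-1, clip(0,-7,15)=0, clip(8,-7,15)=8, clip(3,-7,15)=3, clip(10,-7,15)=10, clip(10,-7,15)=10, clip(18,-7,15)=15 -> [-1, 0, 8, 3, 10, 10, 15]
Stage 3 (DIFF): s[0]=-1, 0--1=1, 8-0=8, 3-8=-5, 10-3=7, 10-10=0, 15-10=5 -> [-1, 1, 8, -5, 7, 0, 5]
Stage 4 (CLIP -3 10): clip(-1,-3,10)=-1, clip(1,-3,10)=1, clip(8,-3,10)=8, clip(-5,-3,10)=-3, clip(7,-3,10)=7, clip(0,-3,10)=0, clip(5,-3,10)=5 -> [-1, 1, 8, -3, 7, 0, 5]
Stage 5 (CLIP -8 10): clip(-1,-8,10)=-1, clip(1,-8,10)=1, clip(8,-8,10)=8, clip(-3,-8,10)=-3, clip(7,-8,10)=7, clip(0,-8,10)=0, clip(5,-8,10)=5 -> [-1, 1, 8, -3, 7, 0, 5]
Output sum: 17

Answer: 17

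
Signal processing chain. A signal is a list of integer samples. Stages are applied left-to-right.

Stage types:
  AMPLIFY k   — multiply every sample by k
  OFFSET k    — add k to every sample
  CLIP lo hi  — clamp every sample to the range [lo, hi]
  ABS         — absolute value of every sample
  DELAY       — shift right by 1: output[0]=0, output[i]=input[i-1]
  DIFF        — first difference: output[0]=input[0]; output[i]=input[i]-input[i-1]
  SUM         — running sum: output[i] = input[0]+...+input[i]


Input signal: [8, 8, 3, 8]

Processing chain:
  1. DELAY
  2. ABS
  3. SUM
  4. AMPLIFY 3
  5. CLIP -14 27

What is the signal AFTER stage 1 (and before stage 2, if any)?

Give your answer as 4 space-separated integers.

Answer: 0 8 8 3

Derivation:
Input: [8, 8, 3, 8]
Stage 1 (DELAY): [0, 8, 8, 3] = [0, 8, 8, 3] -> [0, 8, 8, 3]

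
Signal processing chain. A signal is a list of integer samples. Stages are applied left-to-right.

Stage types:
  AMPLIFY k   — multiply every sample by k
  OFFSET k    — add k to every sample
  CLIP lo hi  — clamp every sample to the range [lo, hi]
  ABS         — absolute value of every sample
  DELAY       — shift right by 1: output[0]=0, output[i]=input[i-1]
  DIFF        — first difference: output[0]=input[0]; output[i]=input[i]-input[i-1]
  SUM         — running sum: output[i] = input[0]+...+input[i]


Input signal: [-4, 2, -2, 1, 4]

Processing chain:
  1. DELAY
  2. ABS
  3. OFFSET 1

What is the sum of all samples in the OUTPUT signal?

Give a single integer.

Answer: 14

Derivation:
Input: [-4, 2, -2, 1, 4]
Stage 1 (DELAY): [0, -4, 2, -2, 1] = [0, -4, 2, -2, 1] -> [0, -4, 2, -2, 1]
Stage 2 (ABS): |0|=0, |-4|=4, |2|=2, |-2|=2, |1|=1 -> [0, 4, 2, 2, 1]
Stage 3 (OFFSET 1): 0+1=1, 4+1=5, 2+1=3, 2+1=3, 1+1=2 -> [1, 5, 3, 3, 2]
Output sum: 14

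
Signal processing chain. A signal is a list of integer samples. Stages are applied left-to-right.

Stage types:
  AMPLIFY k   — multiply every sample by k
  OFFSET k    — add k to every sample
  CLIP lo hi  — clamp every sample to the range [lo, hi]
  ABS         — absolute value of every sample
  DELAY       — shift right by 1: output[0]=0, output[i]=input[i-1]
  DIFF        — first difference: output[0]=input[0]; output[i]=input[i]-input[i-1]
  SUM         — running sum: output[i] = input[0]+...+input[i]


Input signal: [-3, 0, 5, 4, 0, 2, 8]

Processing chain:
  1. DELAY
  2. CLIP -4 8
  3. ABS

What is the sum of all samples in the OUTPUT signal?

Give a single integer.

Answer: 14

Derivation:
Input: [-3, 0, 5, 4, 0, 2, 8]
Stage 1 (DELAY): [0, -3, 0, 5, 4, 0, 2] = [0, -3, 0, 5, 4, 0, 2] -> [0, -3, 0, 5, 4, 0, 2]
Stage 2 (CLIP -4 8): clip(0,-4,8)=0, clip(-3,-4,8)=-3, clip(0,-4,8)=0, clip(5,-4,8)=5, clip(4,-4,8)=4, clip(0,-4,8)=0, clip(2,-4,8)=2 -> [0, -3, 0, 5, 4, 0, 2]
Stage 3 (ABS): |0|=0, |-3|=3, |0|=0, |5|=5, |4|=4, |0|=0, |2|=2 -> [0, 3, 0, 5, 4, 0, 2]
Output sum: 14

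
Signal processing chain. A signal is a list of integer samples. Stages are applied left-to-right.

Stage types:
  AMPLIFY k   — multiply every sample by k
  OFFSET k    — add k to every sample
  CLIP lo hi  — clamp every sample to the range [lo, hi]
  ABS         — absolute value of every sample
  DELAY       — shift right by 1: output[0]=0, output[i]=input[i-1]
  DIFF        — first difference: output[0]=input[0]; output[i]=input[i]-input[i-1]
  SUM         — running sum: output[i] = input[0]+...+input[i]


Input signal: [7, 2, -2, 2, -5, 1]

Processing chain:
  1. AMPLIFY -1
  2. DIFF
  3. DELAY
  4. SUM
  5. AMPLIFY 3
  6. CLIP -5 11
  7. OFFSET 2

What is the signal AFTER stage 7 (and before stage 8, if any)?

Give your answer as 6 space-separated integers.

Answer: 2 -3 -3 8 -3 13

Derivation:
Input: [7, 2, -2, 2, -5, 1]
Stage 1 (AMPLIFY -1): 7*-1=-7, 2*-1=-2, -2*-1=2, 2*-1=-2, -5*-1=5, 1*-1=-1 -> [-7, -2, 2, -2, 5, -1]
Stage 2 (DIFF): s[0]=-7, -2--7=5, 2--2=4, -2-2=-4, 5--2=7, -1-5=-6 -> [-7, 5, 4, -4, 7, -6]
Stage 3 (DELAY): [0, -7, 5, 4, -4, 7] = [0, -7, 5, 4, -4, 7] -> [0, -7, 5, 4, -4, 7]
Stage 4 (SUM): sum[0..0]=0, sum[0..1]=-7, sum[0..2]=-2, sum[0..3]=2, sum[0..4]=-2, sum[0..5]=5 -> [0, -7, -2, 2, -2, 5]
Stage 5 (AMPLIFY 3): 0*3=0, -7*3=-21, -2*3=-6, 2*3=6, -2*3=-6, 5*3=15 -> [0, -21, -6, 6, -6, 15]
Stage 6 (CLIP -5 11): clip(0,-5,11)=0, clip(-21,-5,11)=-5, clip(-6,-5,11)=-5, clip(6,-5,11)=6, clip(-6,-5,11)=-5, clip(15,-5,11)=11 -> [0, -5, -5, 6, -5, 11]
Stage 7 (OFFSET 2): 0+2=2, -5+2=-3, -5+2=-3, 6+2=8, -5+2=-3, 11+2=13 -> [2, -3, -3, 8, -3, 13]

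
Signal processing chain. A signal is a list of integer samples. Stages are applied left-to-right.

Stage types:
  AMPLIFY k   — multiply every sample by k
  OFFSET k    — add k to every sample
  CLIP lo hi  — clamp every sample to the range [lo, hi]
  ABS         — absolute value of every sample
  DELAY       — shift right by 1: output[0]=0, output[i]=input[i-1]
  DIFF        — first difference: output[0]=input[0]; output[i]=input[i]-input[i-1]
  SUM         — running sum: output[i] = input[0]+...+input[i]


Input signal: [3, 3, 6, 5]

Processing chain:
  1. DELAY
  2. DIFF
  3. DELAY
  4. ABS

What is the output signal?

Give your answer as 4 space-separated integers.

Input: [3, 3, 6, 5]
Stage 1 (DELAY): [0, 3, 3, 6] = [0, 3, 3, 6] -> [0, 3, 3, 6]
Stage 2 (DIFF): s[0]=0, 3-0=3, 3-3=0, 6-3=3 -> [0, 3, 0, 3]
Stage 3 (DELAY): [0, 0, 3, 0] = [0, 0, 3, 0] -> [0, 0, 3, 0]
Stage 4 (ABS): |0|=0, |0|=0, |3|=3, |0|=0 -> [0, 0, 3, 0]

Answer: 0 0 3 0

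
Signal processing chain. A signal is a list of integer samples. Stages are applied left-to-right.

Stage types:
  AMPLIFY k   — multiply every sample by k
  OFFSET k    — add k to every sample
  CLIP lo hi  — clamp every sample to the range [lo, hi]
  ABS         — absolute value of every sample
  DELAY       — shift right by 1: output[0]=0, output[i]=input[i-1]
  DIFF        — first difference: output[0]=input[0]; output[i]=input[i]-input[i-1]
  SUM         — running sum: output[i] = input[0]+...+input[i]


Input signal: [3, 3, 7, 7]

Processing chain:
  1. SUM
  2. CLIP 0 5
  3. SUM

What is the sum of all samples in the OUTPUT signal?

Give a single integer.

Answer: 42

Derivation:
Input: [3, 3, 7, 7]
Stage 1 (SUM): sum[0..0]=3, sum[0..1]=6, sum[0..2]=13, sum[0..3]=20 -> [3, 6, 13, 20]
Stage 2 (CLIP 0 5): clip(3,0,5)=3, clip(6,0,5)=5, clip(13,0,5)=5, clip(20,0,5)=5 -> [3, 5, 5, 5]
Stage 3 (SUM): sum[0..0]=3, sum[0..1]=8, sum[0..2]=13, sum[0..3]=18 -> [3, 8, 13, 18]
Output sum: 42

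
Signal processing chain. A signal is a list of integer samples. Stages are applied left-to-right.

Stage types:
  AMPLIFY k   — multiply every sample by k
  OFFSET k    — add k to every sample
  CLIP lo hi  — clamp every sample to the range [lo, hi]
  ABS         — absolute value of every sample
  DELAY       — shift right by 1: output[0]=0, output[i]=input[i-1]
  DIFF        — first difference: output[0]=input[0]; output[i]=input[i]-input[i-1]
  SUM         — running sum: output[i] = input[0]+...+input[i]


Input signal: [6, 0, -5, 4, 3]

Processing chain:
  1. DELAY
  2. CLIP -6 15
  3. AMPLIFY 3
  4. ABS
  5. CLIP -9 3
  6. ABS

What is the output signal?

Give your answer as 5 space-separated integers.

Input: [6, 0, -5, 4, 3]
Stage 1 (DELAY): [0, 6, 0, -5, 4] = [0, 6, 0, -5, 4] -> [0, 6, 0, -5, 4]
Stage 2 (CLIP -6 15): clip(0,-6,15)=0, clip(6,-6,15)=6, clip(0,-6,15)=0, clip(-5,-6,15)=-5, clip(4,-6,15)=4 -> [0, 6, 0, -5, 4]
Stage 3 (AMPLIFY 3): 0*3=0, 6*3=18, 0*3=0, -5*3=-15, 4*3=12 -> [0, 18, 0, -15, 12]
Stage 4 (ABS): |0|=0, |18|=18, |0|=0, |-15|=15, |12|=12 -> [0, 18, 0, 15, 12]
Stage 5 (CLIP -9 3): clip(0,-9,3)=0, clip(18,-9,3)=3, clip(0,-9,3)=0, clip(15,-9,3)=3, clip(12,-9,3)=3 -> [0, 3, 0, 3, 3]
Stage 6 (ABS): |0|=0, |3|=3, |0|=0, |3|=3, |3|=3 -> [0, 3, 0, 3, 3]

Answer: 0 3 0 3 3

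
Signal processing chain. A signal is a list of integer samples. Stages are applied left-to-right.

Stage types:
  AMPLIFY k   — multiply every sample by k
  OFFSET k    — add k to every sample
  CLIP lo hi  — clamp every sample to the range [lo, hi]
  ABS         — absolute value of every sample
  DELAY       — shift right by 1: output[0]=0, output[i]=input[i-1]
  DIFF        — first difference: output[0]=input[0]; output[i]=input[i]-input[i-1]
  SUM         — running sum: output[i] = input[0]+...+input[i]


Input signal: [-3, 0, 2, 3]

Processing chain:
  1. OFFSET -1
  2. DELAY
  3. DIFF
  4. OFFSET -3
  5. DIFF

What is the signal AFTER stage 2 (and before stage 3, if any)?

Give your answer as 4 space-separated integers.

Answer: 0 -4 -1 1

Derivation:
Input: [-3, 0, 2, 3]
Stage 1 (OFFSET -1): -3+-1=-4, 0+-1=-1, 2+-1=1, 3+-1=2 -> [-4, -1, 1, 2]
Stage 2 (DELAY): [0, -4, -1, 1] = [0, -4, -1, 1] -> [0, -4, -1, 1]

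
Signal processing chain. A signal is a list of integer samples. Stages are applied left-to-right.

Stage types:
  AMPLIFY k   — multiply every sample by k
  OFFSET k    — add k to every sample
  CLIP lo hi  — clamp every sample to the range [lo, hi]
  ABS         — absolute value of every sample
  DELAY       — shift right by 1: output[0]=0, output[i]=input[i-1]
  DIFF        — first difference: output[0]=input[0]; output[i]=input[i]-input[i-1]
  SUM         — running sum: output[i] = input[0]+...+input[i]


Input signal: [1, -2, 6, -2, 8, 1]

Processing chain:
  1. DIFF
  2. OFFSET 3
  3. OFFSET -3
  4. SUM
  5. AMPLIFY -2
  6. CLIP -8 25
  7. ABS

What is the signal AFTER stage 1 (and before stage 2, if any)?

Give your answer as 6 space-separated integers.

Answer: 1 -3 8 -8 10 -7

Derivation:
Input: [1, -2, 6, -2, 8, 1]
Stage 1 (DIFF): s[0]=1, -2-1=-3, 6--2=8, -2-6=-8, 8--2=10, 1-8=-7 -> [1, -3, 8, -8, 10, -7]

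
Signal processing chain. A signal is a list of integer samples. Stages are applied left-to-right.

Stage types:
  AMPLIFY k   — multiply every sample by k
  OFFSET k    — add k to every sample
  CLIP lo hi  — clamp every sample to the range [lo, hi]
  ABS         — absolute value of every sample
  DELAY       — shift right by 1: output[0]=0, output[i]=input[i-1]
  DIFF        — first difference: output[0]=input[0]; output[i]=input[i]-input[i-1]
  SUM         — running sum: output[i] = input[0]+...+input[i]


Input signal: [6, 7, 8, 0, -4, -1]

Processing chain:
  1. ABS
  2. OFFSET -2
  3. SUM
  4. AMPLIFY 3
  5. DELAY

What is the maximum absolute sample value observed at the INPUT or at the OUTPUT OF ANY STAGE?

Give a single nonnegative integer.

Answer: 45

Derivation:
Input: [6, 7, 8, 0, -4, -1] (max |s|=8)
Stage 1 (ABS): |6|=6, |7|=7, |8|=8, |0|=0, |-4|=4, |-1|=1 -> [6, 7, 8, 0, 4, 1] (max |s|=8)
Stage 2 (OFFSET -2): 6+-2=4, 7+-2=5, 8+-2=6, 0+-2=-2, 4+-2=2, 1+-2=-1 -> [4, 5, 6, -2, 2, -1] (max |s|=6)
Stage 3 (SUM): sum[0..0]=4, sum[0..1]=9, sum[0..2]=15, sum[0..3]=13, sum[0..4]=15, sum[0..5]=14 -> [4, 9, 15, 13, 15, 14] (max |s|=15)
Stage 4 (AMPLIFY 3): 4*3=12, 9*3=27, 15*3=45, 13*3=39, 15*3=45, 14*3=42 -> [12, 27, 45, 39, 45, 42] (max |s|=45)
Stage 5 (DELAY): [0, 12, 27, 45, 39, 45] = [0, 12, 27, 45, 39, 45] -> [0, 12, 27, 45, 39, 45] (max |s|=45)
Overall max amplitude: 45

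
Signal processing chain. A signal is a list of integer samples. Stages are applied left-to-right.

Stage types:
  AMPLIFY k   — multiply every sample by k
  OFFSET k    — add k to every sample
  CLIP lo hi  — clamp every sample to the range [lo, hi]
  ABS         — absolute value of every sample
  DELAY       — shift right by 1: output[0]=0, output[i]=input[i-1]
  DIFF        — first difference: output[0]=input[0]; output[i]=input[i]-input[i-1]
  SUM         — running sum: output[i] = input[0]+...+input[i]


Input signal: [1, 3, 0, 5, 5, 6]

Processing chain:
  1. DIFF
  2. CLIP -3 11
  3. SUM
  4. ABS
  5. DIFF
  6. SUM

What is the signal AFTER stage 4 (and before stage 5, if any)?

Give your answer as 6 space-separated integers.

Input: [1, 3, 0, 5, 5, 6]
Stage 1 (DIFF): s[0]=1, 3-1=2, 0-3=-3, 5-0=5, 5-5=0, 6-5=1 -> [1, 2, -3, 5, 0, 1]
Stage 2 (CLIP -3 11): clip(1,-3,11)=1, clip(2,-3,11)=2, clip(-3,-3,11)=-3, clip(5,-3,11)=5, clip(0,-3,11)=0, clip(1,-3,11)=1 -> [1, 2, -3, 5, 0, 1]
Stage 3 (SUM): sum[0..0]=1, sum[0..1]=3, sum[0..2]=0, sum[0..3]=5, sum[0..4]=5, sum[0..5]=6 -> [1, 3, 0, 5, 5, 6]
Stage 4 (ABS): |1|=1, |3|=3, |0|=0, |5|=5, |5|=5, |6|=6 -> [1, 3, 0, 5, 5, 6]

Answer: 1 3 0 5 5 6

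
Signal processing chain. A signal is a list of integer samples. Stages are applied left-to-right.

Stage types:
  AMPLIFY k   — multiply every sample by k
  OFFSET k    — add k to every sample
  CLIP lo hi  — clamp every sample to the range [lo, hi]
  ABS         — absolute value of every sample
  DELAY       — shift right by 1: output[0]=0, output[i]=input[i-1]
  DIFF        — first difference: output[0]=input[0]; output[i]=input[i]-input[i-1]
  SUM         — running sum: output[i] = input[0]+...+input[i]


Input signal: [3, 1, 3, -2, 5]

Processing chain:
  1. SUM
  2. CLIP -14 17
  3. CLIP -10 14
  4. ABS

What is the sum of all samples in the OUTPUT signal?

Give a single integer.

Input: [3, 1, 3, -2, 5]
Stage 1 (SUM): sum[0..0]=3, sum[0..1]=4, sum[0..2]=7, sum[0..3]=5, sum[0..4]=10 -> [3, 4, 7, 5, 10]
Stage 2 (CLIP -14 17): clip(3,-14,17)=3, clip(4,-14,17)=4, clip(7,-14,17)=7, clip(5,-14,17)=5, clip(10,-14,17)=10 -> [3, 4, 7, 5, 10]
Stage 3 (CLIP -10 14): clip(3,-10,14)=3, clip(4,-10,14)=4, clip(7,-10,14)=7, clip(5,-10,14)=5, clip(10,-10,14)=10 -> [3, 4, 7, 5, 10]
Stage 4 (ABS): |3|=3, |4|=4, |7|=7, |5|=5, |10|=10 -> [3, 4, 7, 5, 10]
Output sum: 29

Answer: 29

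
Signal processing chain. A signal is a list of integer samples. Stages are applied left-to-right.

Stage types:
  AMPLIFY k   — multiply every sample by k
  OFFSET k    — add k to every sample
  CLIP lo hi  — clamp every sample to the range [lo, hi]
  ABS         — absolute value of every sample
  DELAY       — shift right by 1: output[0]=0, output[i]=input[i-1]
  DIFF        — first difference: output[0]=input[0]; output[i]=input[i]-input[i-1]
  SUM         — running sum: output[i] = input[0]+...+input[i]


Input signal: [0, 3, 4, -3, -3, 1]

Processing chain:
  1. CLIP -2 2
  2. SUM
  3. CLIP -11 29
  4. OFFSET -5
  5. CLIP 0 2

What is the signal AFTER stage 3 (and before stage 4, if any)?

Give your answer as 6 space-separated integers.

Answer: 0 2 4 2 0 1

Derivation:
Input: [0, 3, 4, -3, -3, 1]
Stage 1 (CLIP -2 2): clip(0,-2,2)=0, clip(3,-2,2)=2, clip(4,-2,2)=2, clip(-3,-2,2)=-2, clip(-3,-2,2)=-2, clip(1,-2,2)=1 -> [0, 2, 2, -2, -2, 1]
Stage 2 (SUM): sum[0..0]=0, sum[0..1]=2, sum[0..2]=4, sum[0..3]=2, sum[0..4]=0, sum[0..5]=1 -> [0, 2, 4, 2, 0, 1]
Stage 3 (CLIP -11 29): clip(0,-11,29)=0, clip(2,-11,29)=2, clip(4,-11,29)=4, clip(2,-11,29)=2, clip(0,-11,29)=0, clip(1,-11,29)=1 -> [0, 2, 4, 2, 0, 1]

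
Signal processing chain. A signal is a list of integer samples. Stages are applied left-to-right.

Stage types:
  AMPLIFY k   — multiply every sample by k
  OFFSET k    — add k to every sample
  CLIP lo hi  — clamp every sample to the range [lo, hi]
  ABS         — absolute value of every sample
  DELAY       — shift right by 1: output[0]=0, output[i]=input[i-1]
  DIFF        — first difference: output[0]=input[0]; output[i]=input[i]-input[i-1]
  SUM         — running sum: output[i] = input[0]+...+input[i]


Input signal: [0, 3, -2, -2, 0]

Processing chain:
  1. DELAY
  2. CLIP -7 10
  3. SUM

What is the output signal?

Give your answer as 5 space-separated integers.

Input: [0, 3, -2, -2, 0]
Stage 1 (DELAY): [0, 0, 3, -2, -2] = [0, 0, 3, -2, -2] -> [0, 0, 3, -2, -2]
Stage 2 (CLIP -7 10): clip(0,-7,10)=0, clip(0,-7,10)=0, clip(3,-7,10)=3, clip(-2,-7,10)=-2, clip(-2,-7,10)=-2 -> [0, 0, 3, -2, -2]
Stage 3 (SUM): sum[0..0]=0, sum[0..1]=0, sum[0..2]=3, sum[0..3]=1, sum[0..4]=-1 -> [0, 0, 3, 1, -1]

Answer: 0 0 3 1 -1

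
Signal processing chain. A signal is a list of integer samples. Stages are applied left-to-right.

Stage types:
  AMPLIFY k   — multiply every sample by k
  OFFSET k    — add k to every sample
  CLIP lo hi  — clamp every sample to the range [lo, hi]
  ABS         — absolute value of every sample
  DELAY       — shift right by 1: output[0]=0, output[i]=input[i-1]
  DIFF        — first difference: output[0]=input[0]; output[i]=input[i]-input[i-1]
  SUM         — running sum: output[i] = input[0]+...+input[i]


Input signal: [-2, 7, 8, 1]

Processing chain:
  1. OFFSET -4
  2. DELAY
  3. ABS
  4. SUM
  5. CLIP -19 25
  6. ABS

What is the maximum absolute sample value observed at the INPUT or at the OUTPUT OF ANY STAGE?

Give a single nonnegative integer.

Input: [-2, 7, 8, 1] (max |s|=8)
Stage 1 (OFFSET -4): -2+-4=-6, 7+-4=3, 8+-4=4, 1+-4=-3 -> [-6, 3, 4, -3] (max |s|=6)
Stage 2 (DELAY): [0, -6, 3, 4] = [0, -6, 3, 4] -> [0, -6, 3, 4] (max |s|=6)
Stage 3 (ABS): |0|=0, |-6|=6, |3|=3, |4|=4 -> [0, 6, 3, 4] (max |s|=6)
Stage 4 (SUM): sum[0..0]=0, sum[0..1]=6, sum[0..2]=9, sum[0..3]=13 -> [0, 6, 9, 13] (max |s|=13)
Stage 5 (CLIP -19 25): clip(0,-19,25)=0, clip(6,-19,25)=6, clip(9,-19,25)=9, clip(13,-19,25)=13 -> [0, 6, 9, 13] (max |s|=13)
Stage 6 (ABS): |0|=0, |6|=6, |9|=9, |13|=13 -> [0, 6, 9, 13] (max |s|=13)
Overall max amplitude: 13

Answer: 13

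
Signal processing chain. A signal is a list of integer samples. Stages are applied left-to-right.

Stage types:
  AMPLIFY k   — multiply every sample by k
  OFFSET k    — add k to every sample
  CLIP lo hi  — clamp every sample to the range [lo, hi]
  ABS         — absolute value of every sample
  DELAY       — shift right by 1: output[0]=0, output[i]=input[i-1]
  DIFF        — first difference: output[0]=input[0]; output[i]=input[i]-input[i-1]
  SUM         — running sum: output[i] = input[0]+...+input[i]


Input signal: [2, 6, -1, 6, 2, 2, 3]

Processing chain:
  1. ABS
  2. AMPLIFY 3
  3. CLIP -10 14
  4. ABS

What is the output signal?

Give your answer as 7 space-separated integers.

Input: [2, 6, -1, 6, 2, 2, 3]
Stage 1 (ABS): |2|=2, |6|=6, |-1|=1, |6|=6, |2|=2, |2|=2, |3|=3 -> [2, 6, 1, 6, 2, 2, 3]
Stage 2 (AMPLIFY 3): 2*3=6, 6*3=18, 1*3=3, 6*3=18, 2*3=6, 2*3=6, 3*3=9 -> [6, 18, 3, 18, 6, 6, 9]
Stage 3 (CLIP -10 14): clip(6,-10,14)=6, clip(18,-10,14)=14, clip(3,-10,14)=3, clip(18,-10,14)=14, clip(6,-10,14)=6, clip(6,-10,14)=6, clip(9,-10,14)=9 -> [6, 14, 3, 14, 6, 6, 9]
Stage 4 (ABS): |6|=6, |14|=14, |3|=3, |14|=14, |6|=6, |6|=6, |9|=9 -> [6, 14, 3, 14, 6, 6, 9]

Answer: 6 14 3 14 6 6 9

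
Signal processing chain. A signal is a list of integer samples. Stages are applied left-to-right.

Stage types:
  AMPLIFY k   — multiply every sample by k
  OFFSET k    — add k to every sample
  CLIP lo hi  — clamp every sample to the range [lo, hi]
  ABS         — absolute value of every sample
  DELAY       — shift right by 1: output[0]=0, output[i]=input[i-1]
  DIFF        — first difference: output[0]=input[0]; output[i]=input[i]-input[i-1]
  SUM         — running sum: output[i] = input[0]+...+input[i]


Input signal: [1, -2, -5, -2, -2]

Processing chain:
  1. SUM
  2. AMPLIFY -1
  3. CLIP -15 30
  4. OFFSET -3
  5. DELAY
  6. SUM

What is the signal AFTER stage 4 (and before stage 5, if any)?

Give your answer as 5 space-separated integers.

Input: [1, -2, -5, -2, -2]
Stage 1 (SUM): sum[0..0]=1, sum[0..1]=-1, sum[0..2]=-6, sum[0..3]=-8, sum[0..4]=-10 -> [1, -1, -6, -8, -10]
Stage 2 (AMPLIFY -1): 1*-1=-1, -1*-1=1, -6*-1=6, -8*-1=8, -10*-1=10 -> [-1, 1, 6, 8, 10]
Stage 3 (CLIP -15 30): clip(-1,-15,30)=-1, clip(1,-15,30)=1, clip(6,-15,30)=6, clip(8,-15,30)=8, clip(10,-15,30)=10 -> [-1, 1, 6, 8, 10]
Stage 4 (OFFSET -3): -1+-3=-4, 1+-3=-2, 6+-3=3, 8+-3=5, 10+-3=7 -> [-4, -2, 3, 5, 7]

Answer: -4 -2 3 5 7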